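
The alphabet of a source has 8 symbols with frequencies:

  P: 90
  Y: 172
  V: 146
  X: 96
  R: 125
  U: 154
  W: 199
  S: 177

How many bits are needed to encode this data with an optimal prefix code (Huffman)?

Merge the two smallest weights repeatedly:
merge P(90) and X(96): 186
merge R(125) and V(146): 271
merge U(154) and Y(172): 326
merge S(177) and 186: 363
merge W(199) and 271: 470
merge 326 and 363: 689
merge 470 and 689: 1159
The encoded length is the sum of every internal node's weight: 186 + 271 + 326 + 363 + 470 + 689 + 1159 = 3464 bits.

3464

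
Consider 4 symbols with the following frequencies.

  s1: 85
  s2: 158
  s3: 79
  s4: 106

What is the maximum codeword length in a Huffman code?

Merge the two lowest-weight nodes at each step:
s3(79) + s1(85) → 164
s4(106) + s2(158) → 264
164 + 264 → 428
The rarest symbols sit at the bottom; the longest codeword is 2 bits.

2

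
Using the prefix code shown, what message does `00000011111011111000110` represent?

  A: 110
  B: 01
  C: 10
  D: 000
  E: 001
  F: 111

DDFAFAEC

Read left to right; each codeword is recognised as soon as it completes (prefix code):
  000→D | 000→D | 111→F | 110→A | 111→F | 110→A | 001→E | 10→C
Decoded message: DDFAFAEC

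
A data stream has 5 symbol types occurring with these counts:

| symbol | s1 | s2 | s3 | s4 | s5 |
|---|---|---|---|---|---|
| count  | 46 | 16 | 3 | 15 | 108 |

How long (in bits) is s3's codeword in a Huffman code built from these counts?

Repeatedly merge the two smallest:
s3(3) + s4(15) → 18
s2(16) + 18 → 34
34 + s1(46) → 80
80 + s5(108) → 188
The subtree containing s3 is merged 4 times, so code length = 4.

4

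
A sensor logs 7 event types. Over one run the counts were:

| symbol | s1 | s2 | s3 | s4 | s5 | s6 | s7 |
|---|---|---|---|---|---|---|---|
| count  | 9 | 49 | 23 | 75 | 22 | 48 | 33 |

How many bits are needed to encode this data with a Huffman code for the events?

684

Greedily combine the two least-frequent nodes:
combine s1(9), s5(22) → 31
combine s3(23), 31 → 54
combine s7(33), s6(48) → 81
combine s2(49), 54 → 103
combine s4(75), 81 → 156
combine 103, 156 → 259
Each symbol's bit-cost is frequency × depth; summing gives 684 bits (equivalently 31 + 54 + 81 + 103 + 156 + 259).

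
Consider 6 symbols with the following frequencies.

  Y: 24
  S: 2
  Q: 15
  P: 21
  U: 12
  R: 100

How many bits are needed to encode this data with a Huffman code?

Build the Huffman tree bottom-up:
S(2) + U(12) → 14
14 + Q(15) → 29
P(21) + Y(24) → 45
29 + 45 → 74
74 + R(100) → 174
Total encoded bits = sum of merged weights = 14 + 29 + 45 + 74 + 174 = 336.

336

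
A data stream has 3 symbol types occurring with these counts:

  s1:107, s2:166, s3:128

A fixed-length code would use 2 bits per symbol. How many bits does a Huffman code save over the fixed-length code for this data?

Fixed-length: 2 bits × 401 symbols = 802 bits.
Huffman merges:
s1(107) + s3(128) → 235
s2(166) + 235 → 401
Huffman total = 235 + 401 = 636 bits.
Saving = 802 − 636 = 166 bits.

166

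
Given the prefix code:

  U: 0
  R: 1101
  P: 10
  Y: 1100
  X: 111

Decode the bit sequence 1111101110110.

XRRP

Read left to right; each codeword is recognised as soon as it completes (prefix code):
  111→X | 1101→R | 1101→R | 10→P
Decoded message: XRRP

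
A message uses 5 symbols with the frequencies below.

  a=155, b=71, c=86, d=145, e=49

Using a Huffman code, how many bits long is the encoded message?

Merge the two smallest weights repeatedly:
e(49) + b(71) → 120
c(86) + 120 → 206
d(145) + a(155) → 300
206 + 300 → 506
Each symbol's bit-cost is frequency × depth; summing gives 1132 bits (equivalently 120 + 206 + 300 + 506).

1132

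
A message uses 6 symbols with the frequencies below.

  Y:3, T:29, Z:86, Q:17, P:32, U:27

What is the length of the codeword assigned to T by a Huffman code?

3

Repeatedly merge the two smallest:
combine Y(3), Q(17) → 20
combine 20, U(27) → 47
combine T(29), P(32) → 61
combine 47, 61 → 108
combine Z(86), 108 → 194
T's leaf is at depth 3, giving a 3-bit codeword.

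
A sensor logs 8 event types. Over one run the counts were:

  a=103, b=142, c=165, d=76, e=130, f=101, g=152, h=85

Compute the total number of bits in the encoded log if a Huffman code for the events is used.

Greedily combine the two least-frequent nodes:
combine d(76), h(85) → 161
combine f(101), a(103) → 204
combine e(130), b(142) → 272
combine g(152), 161 → 313
combine c(165), 204 → 369
combine 272, 313 → 585
combine 369, 585 → 954
Each symbol's bit-cost is frequency × depth; summing gives 2858 bits (equivalently 161 + 204 + 272 + 313 + 369 + 585 + 954).

2858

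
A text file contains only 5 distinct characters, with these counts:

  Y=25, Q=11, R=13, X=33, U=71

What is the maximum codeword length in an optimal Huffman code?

4

Merge the two lowest-weight nodes at each step:
combine Q(11), R(13) → 24
combine 24, Y(25) → 49
combine X(33), 49 → 82
combine U(71), 82 → 153
The rarest symbols sit at the bottom; the longest codeword is 4 bits.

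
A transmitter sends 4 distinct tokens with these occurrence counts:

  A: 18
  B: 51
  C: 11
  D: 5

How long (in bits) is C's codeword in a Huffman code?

Build the tree from the bottom:
merge D(5) and C(11): 16
merge 16 and A(18): 34
merge 34 and B(51): 85
The subtree containing C is merged 3 times, so code length = 3.

3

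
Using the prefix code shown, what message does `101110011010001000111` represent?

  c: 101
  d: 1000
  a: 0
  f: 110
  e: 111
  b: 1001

Read left to right; each codeword is recognised as soon as it completes (prefix code):
  101→c | 110→f | 0→a | 110→f | 1000→d | 1000→d | 111→e
Decoded message: cfafdde

cfafdde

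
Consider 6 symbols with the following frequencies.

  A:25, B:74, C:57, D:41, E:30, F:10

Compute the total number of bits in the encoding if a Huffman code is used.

Greedily combine the two least-frequent nodes:
merge F(10) and A(25): 35
merge E(30) and 35: 65
merge D(41) and C(57): 98
merge 65 and B(74): 139
merge 98 and 139: 237
The encoded length is the sum of every internal node's weight: 35 + 65 + 98 + 139 + 237 = 574 bits.

574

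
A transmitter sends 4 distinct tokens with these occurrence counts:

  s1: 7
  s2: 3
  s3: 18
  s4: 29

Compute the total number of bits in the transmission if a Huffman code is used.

95

Merge the two smallest weights repeatedly:
s2(3) + s1(7) → 10
10 + s3(18) → 28
28 + s4(29) → 57
Each symbol's bit-cost is frequency × depth; summing gives 95 bits (equivalently 10 + 28 + 57).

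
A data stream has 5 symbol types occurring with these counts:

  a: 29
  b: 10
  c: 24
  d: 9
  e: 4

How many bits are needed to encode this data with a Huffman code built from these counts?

159

Build the Huffman tree bottom-up:
merge e(4) and d(9): 13
merge b(10) and 13: 23
merge 23 and c(24): 47
merge a(29) and 47: 76
Total encoded bits = sum of merged weights = 13 + 23 + 47 + 76 = 159.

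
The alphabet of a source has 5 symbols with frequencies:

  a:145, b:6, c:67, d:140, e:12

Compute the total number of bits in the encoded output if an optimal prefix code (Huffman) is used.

Merge the two smallest weights repeatedly:
merge b(6) and e(12): 18
merge 18 and c(67): 85
merge 85 and d(140): 225
merge a(145) and 225: 370
Total encoded bits = sum of merged weights = 18 + 85 + 225 + 370 = 698.

698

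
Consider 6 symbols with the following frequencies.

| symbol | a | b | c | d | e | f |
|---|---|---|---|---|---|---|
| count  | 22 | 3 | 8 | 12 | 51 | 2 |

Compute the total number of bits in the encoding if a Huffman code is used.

188

Build the Huffman tree bottom-up:
combine f(2), b(3) → 5
combine 5, c(8) → 13
combine d(12), 13 → 25
combine a(22), 25 → 47
combine 47, e(51) → 98
The encoded length is the sum of every internal node's weight: 5 + 13 + 25 + 47 + 98 = 188 bits.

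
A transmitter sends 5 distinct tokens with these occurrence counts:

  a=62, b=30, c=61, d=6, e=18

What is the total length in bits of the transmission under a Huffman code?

370

Greedily combine the two least-frequent nodes:
combine d(6), e(18) → 24
combine 24, b(30) → 54
combine 54, c(61) → 115
combine a(62), 115 → 177
Each symbol's bit-cost is frequency × depth; summing gives 370 bits (equivalently 24 + 54 + 115 + 177).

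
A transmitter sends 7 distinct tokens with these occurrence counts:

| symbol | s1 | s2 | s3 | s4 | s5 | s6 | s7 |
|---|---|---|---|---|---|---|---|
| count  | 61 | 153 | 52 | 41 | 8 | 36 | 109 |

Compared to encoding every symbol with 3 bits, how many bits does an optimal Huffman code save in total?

Fixed-length: 3 bits × 460 symbols = 1380 bits.
Huffman merges:
combine s5(8), s6(36) → 44
combine s4(41), 44 → 85
combine s3(52), s1(61) → 113
combine 85, s7(109) → 194
combine 113, s2(153) → 266
combine 194, 266 → 460
Huffman total = 44 + 85 + 113 + 194 + 266 + 460 = 1162 bits.
Saving = 1380 − 1162 = 218 bits.

218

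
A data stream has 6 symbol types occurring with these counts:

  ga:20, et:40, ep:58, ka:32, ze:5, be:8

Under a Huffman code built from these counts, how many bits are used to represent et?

2

Huffman merges, smallest pair first:
merge ze(5) and be(8): 13
merge 13 and ga(20): 33
merge ka(32) and 33: 65
merge et(40) and ep(58): 98
merge 65 and 98: 163
et's leaf is at depth 2, giving a 2-bit codeword.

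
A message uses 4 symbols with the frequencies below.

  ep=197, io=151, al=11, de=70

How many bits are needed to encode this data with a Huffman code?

Greedily combine the two least-frequent nodes:
al(11) + de(70) → 81
81 + io(151) → 232
ep(197) + 232 → 429
Total encoded bits = sum of merged weights = 81 + 232 + 429 = 742.

742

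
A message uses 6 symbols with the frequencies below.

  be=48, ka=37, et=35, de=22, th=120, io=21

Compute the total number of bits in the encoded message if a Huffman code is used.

652

Build the Huffman tree bottom-up:
merge io(21) and de(22): 43
merge et(35) and ka(37): 72
merge 43 and be(48): 91
merge 72 and 91: 163
merge th(120) and 163: 283
Total encoded bits = sum of merged weights = 43 + 72 + 91 + 163 + 283 = 652.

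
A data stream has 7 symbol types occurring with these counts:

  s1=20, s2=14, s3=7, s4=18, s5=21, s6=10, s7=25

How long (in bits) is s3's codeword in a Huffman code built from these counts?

Repeatedly merge the two smallest:
merge s3(7) and s6(10): 17
merge s2(14) and 17: 31
merge s4(18) and s1(20): 38
merge s5(21) and s7(25): 46
merge 31 and 38: 69
merge 46 and 69: 115
s3's leaf is at depth 4, giving a 4-bit codeword.

4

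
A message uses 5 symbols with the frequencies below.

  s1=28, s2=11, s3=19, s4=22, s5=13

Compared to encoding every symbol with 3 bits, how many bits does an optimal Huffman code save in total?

Fixed-length: 3 bits × 93 symbols = 279 bits.
Huffman merges:
s2(11) + s5(13) → 24
s3(19) + s4(22) → 41
24 + s1(28) → 52
41 + 52 → 93
Huffman total = 24 + 41 + 52 + 93 = 210 bits.
Saving = 279 − 210 = 69 bits.

69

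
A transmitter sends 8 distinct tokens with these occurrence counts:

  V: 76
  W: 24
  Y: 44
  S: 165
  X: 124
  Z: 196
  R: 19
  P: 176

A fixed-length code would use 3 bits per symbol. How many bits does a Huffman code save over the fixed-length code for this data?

244

Fixed-length: 3 bits × 824 symbols = 2472 bits.
Huffman merges:
combine R(19), W(24) → 43
combine 43, Y(44) → 87
combine V(76), 87 → 163
combine X(124), 163 → 287
combine S(165), P(176) → 341
combine Z(196), 287 → 483
combine 341, 483 → 824
Huffman total = 43 + 87 + 163 + 287 + 341 + 483 + 824 = 2228 bits.
Saving = 2472 − 2228 = 244 bits.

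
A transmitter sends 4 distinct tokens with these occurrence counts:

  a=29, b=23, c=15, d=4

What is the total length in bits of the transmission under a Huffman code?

132

Merge the two smallest weights repeatedly:
d(4) + c(15) → 19
19 + b(23) → 42
a(29) + 42 → 71
The encoded length is the sum of every internal node's weight: 19 + 42 + 71 = 132 bits.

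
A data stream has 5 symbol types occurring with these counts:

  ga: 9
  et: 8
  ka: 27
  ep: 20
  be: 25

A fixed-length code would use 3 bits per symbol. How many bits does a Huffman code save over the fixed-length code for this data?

Fixed-length: 3 bits × 89 symbols = 267 bits.
Huffman merges:
et(8) + ga(9) → 17
17 + ep(20) → 37
be(25) + ka(27) → 52
37 + 52 → 89
Huffman total = 17 + 37 + 52 + 89 = 195 bits.
Saving = 267 − 195 = 72 bits.

72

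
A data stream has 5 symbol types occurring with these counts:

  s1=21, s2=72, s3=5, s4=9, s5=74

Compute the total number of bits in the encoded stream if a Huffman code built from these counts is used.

Greedily combine the two least-frequent nodes:
s3(5) + s4(9) → 14
14 + s1(21) → 35
35 + s2(72) → 107
s5(74) + 107 → 181
The encoded length is the sum of every internal node's weight: 14 + 35 + 107 + 181 = 337 bits.

337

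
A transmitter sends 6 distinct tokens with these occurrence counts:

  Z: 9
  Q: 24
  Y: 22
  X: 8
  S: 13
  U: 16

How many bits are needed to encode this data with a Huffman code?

230

Greedily combine the two least-frequent nodes:
combine X(8), Z(9) → 17
combine S(13), U(16) → 29
combine 17, Y(22) → 39
combine Q(24), 29 → 53
combine 39, 53 → 92
The encoded length is the sum of every internal node's weight: 17 + 29 + 39 + 53 + 92 = 230 bits.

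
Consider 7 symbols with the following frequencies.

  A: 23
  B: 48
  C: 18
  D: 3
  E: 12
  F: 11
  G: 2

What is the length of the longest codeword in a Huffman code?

Merge the two lowest-weight nodes at each step:
combine G(2), D(3) → 5
combine 5, F(11) → 16
combine E(12), 16 → 28
combine C(18), A(23) → 41
combine 28, 41 → 69
combine B(48), 69 → 117
The rarest symbols sit at the bottom; the longest codeword is 5 bits.

5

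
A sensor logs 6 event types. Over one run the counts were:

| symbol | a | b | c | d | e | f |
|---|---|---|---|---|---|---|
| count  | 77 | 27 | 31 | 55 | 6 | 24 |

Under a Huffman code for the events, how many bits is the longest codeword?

Merge the two lowest-weight nodes at each step:
combine e(6), f(24) → 30
combine b(27), 30 → 57
combine c(31), d(55) → 86
combine 57, a(77) → 134
combine 86, 134 → 220
Maximum depth reached is 4.

4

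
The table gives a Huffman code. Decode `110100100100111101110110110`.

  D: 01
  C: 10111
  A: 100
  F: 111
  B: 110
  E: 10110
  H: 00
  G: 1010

Read left to right; each codeword is recognised as soon as it completes (prefix code):
  110→B | 100→A | 100→A | 100→A | 111→F | 10111→C | 01→D | 10110→E
Decoded message: BAAAFCDE

BAAAFCDE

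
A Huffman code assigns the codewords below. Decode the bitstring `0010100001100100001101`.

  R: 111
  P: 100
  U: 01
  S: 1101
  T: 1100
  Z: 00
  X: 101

Read left to right; each codeword is recognised as soon as it completes (prefix code):
  00→Z | 101→X | 00→Z | 00→Z | 1100→T | 100→P | 00→Z | 1101→S
Decoded message: ZXZZTPZS

ZXZZTPZS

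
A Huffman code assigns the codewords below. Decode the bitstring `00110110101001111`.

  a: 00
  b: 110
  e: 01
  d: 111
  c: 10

abbcced

Read left to right; each codeword is recognised as soon as it completes (prefix code):
  00→a | 110→b | 110→b | 10→c | 10→c | 01→e | 111→d
Decoded message: abbcced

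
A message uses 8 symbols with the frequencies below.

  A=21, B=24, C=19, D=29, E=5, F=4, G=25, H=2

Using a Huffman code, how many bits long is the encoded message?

Merge the two smallest weights repeatedly:
merge H(2) and F(4): 6
merge E(5) and 6: 11
merge 11 and C(19): 30
merge A(21) and B(24): 45
merge G(25) and D(29): 54
merge 30 and 45: 75
merge 54 and 75: 129
The encoded length is the sum of every internal node's weight: 6 + 11 + 30 + 45 + 54 + 75 + 129 = 350 bits.

350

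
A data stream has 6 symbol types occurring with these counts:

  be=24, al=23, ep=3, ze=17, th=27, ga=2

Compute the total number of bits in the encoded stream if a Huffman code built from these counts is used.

219

Build the Huffman tree bottom-up:
merge ga(2) and ep(3): 5
merge 5 and ze(17): 22
merge 22 and al(23): 45
merge be(24) and th(27): 51
merge 45 and 51: 96
The encoded length is the sum of every internal node's weight: 5 + 22 + 45 + 51 + 96 = 219 bits.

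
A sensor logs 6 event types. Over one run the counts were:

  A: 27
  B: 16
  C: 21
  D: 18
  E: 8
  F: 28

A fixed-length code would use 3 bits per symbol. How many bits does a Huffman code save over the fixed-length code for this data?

55

Fixed-length: 3 bits × 118 symbols = 354 bits.
Huffman merges:
E(8) + B(16) → 24
D(18) + C(21) → 39
24 + A(27) → 51
F(28) + 39 → 67
51 + 67 → 118
Huffman total = 24 + 39 + 51 + 67 + 118 = 299 bits.
Saving = 354 − 299 = 55 bits.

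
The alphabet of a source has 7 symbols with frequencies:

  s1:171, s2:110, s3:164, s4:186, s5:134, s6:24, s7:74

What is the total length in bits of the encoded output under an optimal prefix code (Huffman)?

Merge the two smallest weights repeatedly:
merge s6(24) and s7(74): 98
merge 98 and s2(110): 208
merge s5(134) and s3(164): 298
merge s1(171) and s4(186): 357
merge 208 and 298: 506
merge 357 and 506: 863
Total encoded bits = sum of merged weights = 98 + 208 + 298 + 357 + 506 + 863 = 2330.

2330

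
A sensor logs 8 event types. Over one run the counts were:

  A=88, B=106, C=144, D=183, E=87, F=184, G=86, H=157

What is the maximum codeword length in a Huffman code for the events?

Merge the two lowest-weight nodes at each step:
combine G(86), E(87) → 173
combine A(88), B(106) → 194
combine C(144), H(157) → 301
combine 173, D(183) → 356
combine F(184), 194 → 378
combine 301, 356 → 657
combine 378, 657 → 1035
The first pair merged (G, E) ends up deepest, at depth 4.

4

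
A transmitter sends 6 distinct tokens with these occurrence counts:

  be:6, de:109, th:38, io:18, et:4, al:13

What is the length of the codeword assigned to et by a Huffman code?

Repeatedly merge the two smallest:
et(4) + be(6) → 10
10 + al(13) → 23
io(18) + 23 → 41
th(38) + 41 → 79
79 + de(109) → 188
The subtree containing et is merged 5 times, so code length = 5.

5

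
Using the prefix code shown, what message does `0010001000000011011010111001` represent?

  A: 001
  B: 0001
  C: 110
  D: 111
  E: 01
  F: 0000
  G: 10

ABFBGCGDA

Read left to right; each codeword is recognised as soon as it completes (prefix code):
  001→A | 0001→B | 0000→F | 0001→B | 10→G | 110→C | 10→G | 111→D | 001→A
Decoded message: ABFBGCGDA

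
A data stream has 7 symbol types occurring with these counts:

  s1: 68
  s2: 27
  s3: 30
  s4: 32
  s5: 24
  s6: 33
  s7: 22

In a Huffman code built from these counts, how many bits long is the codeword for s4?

Repeatedly merge the two smallest:
s7(22) + s5(24) → 46
s2(27) + s3(30) → 57
s4(32) + s6(33) → 65
46 + 57 → 103
65 + s1(68) → 133
103 + 133 → 236
s4 sits 3 levels below the root, so its codeword is 3 bits.

3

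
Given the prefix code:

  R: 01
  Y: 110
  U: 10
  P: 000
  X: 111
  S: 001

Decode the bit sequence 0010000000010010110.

Read left to right; each codeword is recognised as soon as it completes (prefix code):
  001→S | 000→P | 000→P | 001→S | 001→S | 01→R | 10→U
Decoded message: SPPSSRU

SPPSSRU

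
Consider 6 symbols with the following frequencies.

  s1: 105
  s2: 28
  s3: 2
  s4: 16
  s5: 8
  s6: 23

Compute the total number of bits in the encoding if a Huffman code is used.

Greedily combine the two least-frequent nodes:
combine s3(2), s5(8) → 10
combine 10, s4(16) → 26
combine s6(23), 26 → 49
combine s2(28), 49 → 77
combine 77, s1(105) → 182
The encoded length is the sum of every internal node's weight: 10 + 26 + 49 + 77 + 182 = 344 bits.

344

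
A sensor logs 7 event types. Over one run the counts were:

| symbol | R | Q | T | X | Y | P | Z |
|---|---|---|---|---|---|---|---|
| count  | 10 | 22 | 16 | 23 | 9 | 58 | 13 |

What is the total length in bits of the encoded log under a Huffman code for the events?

385

Build the Huffman tree bottom-up:
merge Y(9) and R(10): 19
merge Z(13) and T(16): 29
merge 19 and Q(22): 41
merge X(23) and 29: 52
merge 41 and 52: 93
merge P(58) and 93: 151
Each symbol's bit-cost is frequency × depth; summing gives 385 bits (equivalently 19 + 29 + 41 + 52 + 93 + 151).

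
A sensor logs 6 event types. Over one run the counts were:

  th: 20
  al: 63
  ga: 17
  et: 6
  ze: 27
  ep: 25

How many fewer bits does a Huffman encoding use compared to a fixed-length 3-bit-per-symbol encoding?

Fixed-length: 3 bits × 158 symbols = 474 bits.
Huffman merges:
combine et(6), ga(17) → 23
combine th(20), 23 → 43
combine ep(25), ze(27) → 52
combine 43, 52 → 95
combine al(63), 95 → 158
Huffman total = 23 + 43 + 52 + 95 + 158 = 371 bits.
Saving = 474 − 371 = 103 bits.

103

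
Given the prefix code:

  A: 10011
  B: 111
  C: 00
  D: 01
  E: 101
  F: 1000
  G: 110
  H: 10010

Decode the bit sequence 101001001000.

ECHC

Read left to right; each codeword is recognised as soon as it completes (prefix code):
  101→E | 00→C | 10010→H | 00→C
Decoded message: ECHC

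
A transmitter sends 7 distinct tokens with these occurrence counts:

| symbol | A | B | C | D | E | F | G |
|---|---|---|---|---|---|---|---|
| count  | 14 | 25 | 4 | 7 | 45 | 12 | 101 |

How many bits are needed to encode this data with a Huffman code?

448

Build the Huffman tree bottom-up:
merge C(4) and D(7): 11
merge 11 and F(12): 23
merge A(14) and 23: 37
merge B(25) and 37: 62
merge E(45) and 62: 107
merge G(101) and 107: 208
The encoded length is the sum of every internal node's weight: 11 + 23 + 37 + 62 + 107 + 208 = 448 bits.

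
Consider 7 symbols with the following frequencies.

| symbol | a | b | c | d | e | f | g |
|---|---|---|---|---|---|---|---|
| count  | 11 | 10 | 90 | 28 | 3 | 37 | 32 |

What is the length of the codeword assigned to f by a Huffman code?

3

Build the tree from the bottom:
combine e(3), b(10) → 13
combine a(11), 13 → 24
combine 24, d(28) → 52
combine g(32), f(37) → 69
combine 52, 69 → 121
combine c(90), 121 → 211
f's leaf is at depth 3, giving a 3-bit codeword.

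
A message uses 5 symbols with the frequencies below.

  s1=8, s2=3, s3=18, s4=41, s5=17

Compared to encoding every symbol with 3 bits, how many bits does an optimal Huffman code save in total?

89

Fixed-length: 3 bits × 87 symbols = 261 bits.
Huffman merges:
combine s2(3), s1(8) → 11
combine 11, s5(17) → 28
combine s3(18), 28 → 46
combine s4(41), 46 → 87
Huffman total = 11 + 28 + 46 + 87 = 172 bits.
Saving = 261 − 172 = 89 bits.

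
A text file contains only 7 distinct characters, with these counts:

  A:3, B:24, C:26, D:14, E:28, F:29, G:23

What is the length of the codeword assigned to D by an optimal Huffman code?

4

Repeatedly merge the two smallest:
A(3) + D(14) → 17
17 + G(23) → 40
B(24) + C(26) → 50
E(28) + F(29) → 57
40 + 50 → 90
57 + 90 → 147
The subtree containing D is merged 4 times, so code length = 4.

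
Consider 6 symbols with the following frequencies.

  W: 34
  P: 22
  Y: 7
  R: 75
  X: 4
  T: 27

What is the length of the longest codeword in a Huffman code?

Merge the two lowest-weight nodes at each step:
combine X(4), Y(7) → 11
combine 11, P(22) → 33
combine T(27), 33 → 60
combine W(34), 60 → 94
combine R(75), 94 → 169
The first pair merged (X, Y) ends up deepest, at depth 5.

5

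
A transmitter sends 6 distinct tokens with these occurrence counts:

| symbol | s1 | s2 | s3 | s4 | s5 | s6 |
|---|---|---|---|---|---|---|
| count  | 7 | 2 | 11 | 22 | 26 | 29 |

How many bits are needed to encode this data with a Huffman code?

Greedily combine the two least-frequent nodes:
s2(2) + s1(7) → 9
9 + s3(11) → 20
20 + s4(22) → 42
s5(26) + s6(29) → 55
42 + 55 → 97
Each symbol's bit-cost is frequency × depth; summing gives 223 bits (equivalently 9 + 20 + 42 + 55 + 97).

223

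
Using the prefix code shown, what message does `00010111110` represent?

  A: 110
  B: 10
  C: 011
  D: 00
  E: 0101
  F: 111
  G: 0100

Read left to right; each codeword is recognised as soon as it completes (prefix code):
  00→D | 0101→E | 111→F | 10→B
Decoded message: DEFB

DEFB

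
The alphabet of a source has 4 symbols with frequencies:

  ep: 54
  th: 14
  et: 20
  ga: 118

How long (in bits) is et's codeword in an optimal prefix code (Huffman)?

3

Huffman merges, smallest pair first:
merge th(14) and et(20): 34
merge 34 and ep(54): 88
merge 88 and ga(118): 206
et's leaf is at depth 3, giving a 3-bit codeword.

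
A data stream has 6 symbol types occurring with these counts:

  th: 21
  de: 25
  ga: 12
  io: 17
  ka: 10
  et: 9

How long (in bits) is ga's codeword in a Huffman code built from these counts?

Build the tree from the bottom:
et(9) + ka(10) → 19
ga(12) + io(17) → 29
19 + th(21) → 40
de(25) + 29 → 54
40 + 54 → 94
ga's leaf is at depth 3, giving a 3-bit codeword.

3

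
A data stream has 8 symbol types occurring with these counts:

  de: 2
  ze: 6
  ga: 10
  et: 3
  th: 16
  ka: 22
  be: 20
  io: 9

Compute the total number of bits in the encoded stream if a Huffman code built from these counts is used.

Build the Huffman tree bottom-up:
de(2) + et(3) → 5
5 + ze(6) → 11
io(9) + ga(10) → 19
11 + th(16) → 27
19 + be(20) → 39
ka(22) + 27 → 49
39 + 49 → 88
Total encoded bits = sum of merged weights = 5 + 11 + 19 + 27 + 39 + 49 + 88 = 238.

238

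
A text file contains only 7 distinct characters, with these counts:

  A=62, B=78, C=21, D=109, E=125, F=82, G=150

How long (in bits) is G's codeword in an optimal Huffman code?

2

Huffman merges, smallest pair first:
C(21) + A(62) → 83
B(78) + F(82) → 160
83 + D(109) → 192
E(125) + G(150) → 275
160 + 192 → 352
275 + 352 → 627
The subtree containing G is merged 2 times, so code length = 2.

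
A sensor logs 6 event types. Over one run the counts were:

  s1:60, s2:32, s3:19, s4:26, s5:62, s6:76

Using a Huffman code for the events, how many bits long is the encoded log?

672

Merge the two smallest weights repeatedly:
combine s3(19), s4(26) → 45
combine s2(32), 45 → 77
combine s1(60), s5(62) → 122
combine s6(76), 77 → 153
combine 122, 153 → 275
Each symbol's bit-cost is frequency × depth; summing gives 672 bits (equivalently 45 + 77 + 122 + 153 + 275).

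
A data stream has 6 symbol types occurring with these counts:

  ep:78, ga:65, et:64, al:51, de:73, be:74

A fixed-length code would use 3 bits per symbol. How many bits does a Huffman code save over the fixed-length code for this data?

152

Fixed-length: 3 bits × 405 symbols = 1215 bits.
Huffman merges:
merge al(51) and et(64): 115
merge ga(65) and de(73): 138
merge be(74) and ep(78): 152
merge 115 and 138: 253
merge 152 and 253: 405
Huffman total = 115 + 138 + 152 + 253 + 405 = 1063 bits.
Saving = 1215 − 1063 = 152 bits.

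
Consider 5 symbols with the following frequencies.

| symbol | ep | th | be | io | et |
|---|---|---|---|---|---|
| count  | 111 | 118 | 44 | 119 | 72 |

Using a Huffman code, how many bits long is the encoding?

1044

Merge the two smallest weights repeatedly:
merge be(44) and et(72): 116
merge ep(111) and 116: 227
merge th(118) and io(119): 237
merge 227 and 237: 464
Total encoded bits = sum of merged weights = 116 + 227 + 237 + 464 = 1044.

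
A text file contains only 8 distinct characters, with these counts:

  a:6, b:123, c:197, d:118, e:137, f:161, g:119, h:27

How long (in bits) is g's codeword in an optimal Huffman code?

Repeatedly merge the two smallest:
merge a(6) and h(27): 33
merge 33 and d(118): 151
merge g(119) and b(123): 242
merge e(137) and 151: 288
merge f(161) and c(197): 358
merge 242 and 288: 530
merge 358 and 530: 888
g's leaf is at depth 3, giving a 3-bit codeword.

3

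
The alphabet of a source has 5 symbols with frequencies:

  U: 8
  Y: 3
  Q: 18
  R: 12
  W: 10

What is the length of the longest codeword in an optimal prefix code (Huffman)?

3

Merge the two lowest-weight nodes at each step:
Y(3) + U(8) → 11
W(10) + 11 → 21
R(12) + Q(18) → 30
21 + 30 → 51
Maximum depth reached is 3.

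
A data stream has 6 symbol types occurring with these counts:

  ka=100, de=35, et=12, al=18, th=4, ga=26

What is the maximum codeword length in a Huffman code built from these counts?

Merge the two lowest-weight nodes at each step:
th(4) + et(12) → 16
16 + al(18) → 34
ga(26) + 34 → 60
de(35) + 60 → 95
95 + ka(100) → 195
The rarest symbols sit at the bottom; the longest codeword is 5 bits.

5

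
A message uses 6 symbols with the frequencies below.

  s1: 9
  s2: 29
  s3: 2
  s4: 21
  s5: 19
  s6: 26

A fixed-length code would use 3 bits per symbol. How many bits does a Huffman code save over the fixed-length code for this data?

65

Fixed-length: 3 bits × 106 symbols = 318 bits.
Huffman merges:
combine s3(2), s1(9) → 11
combine 11, s5(19) → 30
combine s4(21), s6(26) → 47
combine s2(29), 30 → 59
combine 47, 59 → 106
Huffman total = 11 + 30 + 47 + 59 + 106 = 253 bits.
Saving = 318 − 253 = 65 bits.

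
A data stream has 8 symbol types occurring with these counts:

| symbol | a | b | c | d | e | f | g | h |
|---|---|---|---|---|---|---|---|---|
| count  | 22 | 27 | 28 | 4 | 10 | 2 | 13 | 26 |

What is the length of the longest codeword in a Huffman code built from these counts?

Merge the two lowest-weight nodes at each step:
merge f(2) and d(4): 6
merge 6 and e(10): 16
merge g(13) and 16: 29
merge a(22) and h(26): 48
merge b(27) and c(28): 55
merge 29 and 48: 77
merge 55 and 77: 132
The first pair merged (f, d) ends up deepest, at depth 5.

5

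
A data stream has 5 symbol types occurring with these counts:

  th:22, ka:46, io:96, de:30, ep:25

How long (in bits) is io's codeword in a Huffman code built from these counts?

1

Repeatedly merge the two smallest:
merge th(22) and ep(25): 47
merge de(30) and ka(46): 76
merge 47 and 76: 123
merge io(96) and 123: 219
io is merged only at the final step, so code length = 1.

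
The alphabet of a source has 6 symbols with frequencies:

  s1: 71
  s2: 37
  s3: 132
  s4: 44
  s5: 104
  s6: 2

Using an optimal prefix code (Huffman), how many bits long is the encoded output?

902

Build the Huffman tree bottom-up:
merge s6(2) and s2(37): 39
merge 39 and s4(44): 83
merge s1(71) and 83: 154
merge s5(104) and s3(132): 236
merge 154 and 236: 390
Total encoded bits = sum of merged weights = 39 + 83 + 154 + 236 + 390 = 902.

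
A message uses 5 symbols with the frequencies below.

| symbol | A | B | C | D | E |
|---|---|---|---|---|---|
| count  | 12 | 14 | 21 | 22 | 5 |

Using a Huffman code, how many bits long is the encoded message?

Build the Huffman tree bottom-up:
E(5) + A(12) → 17
B(14) + 17 → 31
C(21) + D(22) → 43
31 + 43 → 74
Total encoded bits = sum of merged weights = 17 + 31 + 43 + 74 = 165.

165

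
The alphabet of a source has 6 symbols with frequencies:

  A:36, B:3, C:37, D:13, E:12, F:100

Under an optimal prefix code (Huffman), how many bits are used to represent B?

Huffman merges, smallest pair first:
combine B(3), E(12) → 15
combine D(13), 15 → 28
combine 28, A(36) → 64
combine C(37), 64 → 101
combine F(100), 101 → 201
B's leaf is at depth 5, giving a 5-bit codeword.

5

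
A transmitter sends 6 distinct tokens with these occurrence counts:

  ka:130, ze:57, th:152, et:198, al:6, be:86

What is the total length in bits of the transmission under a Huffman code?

Merge the two smallest weights repeatedly:
merge al(6) and ze(57): 63
merge 63 and be(86): 149
merge ka(130) and 149: 279
merge th(152) and et(198): 350
merge 279 and 350: 629
Each symbol's bit-cost is frequency × depth; summing gives 1470 bits (equivalently 63 + 149 + 279 + 350 + 629).

1470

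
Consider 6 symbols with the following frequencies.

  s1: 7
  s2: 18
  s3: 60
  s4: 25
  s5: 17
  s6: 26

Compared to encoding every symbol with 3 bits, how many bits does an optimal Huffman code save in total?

Fixed-length: 3 bits × 153 symbols = 459 bits.
Huffman merges:
merge s1(7) and s5(17): 24
merge s2(18) and 24: 42
merge s4(25) and s6(26): 51
merge 42 and 51: 93
merge s3(60) and 93: 153
Huffman total = 24 + 42 + 51 + 93 + 153 = 363 bits.
Saving = 459 − 363 = 96 bits.

96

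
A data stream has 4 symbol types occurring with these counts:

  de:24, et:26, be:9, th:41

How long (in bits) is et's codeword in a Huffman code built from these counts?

Huffman merges, smallest pair first:
combine be(9), de(24) → 33
combine et(26), 33 → 59
combine th(41), 59 → 100
et sits 2 levels below the root, so its codeword is 2 bits.

2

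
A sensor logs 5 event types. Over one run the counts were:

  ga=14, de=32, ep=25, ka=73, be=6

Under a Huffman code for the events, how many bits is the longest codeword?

Merge the two lowest-weight nodes at each step:
combine be(6), ga(14) → 20
combine 20, ep(25) → 45
combine de(32), 45 → 77
combine ka(73), 77 → 150
The rarest symbols sit at the bottom; the longest codeword is 4 bits.

4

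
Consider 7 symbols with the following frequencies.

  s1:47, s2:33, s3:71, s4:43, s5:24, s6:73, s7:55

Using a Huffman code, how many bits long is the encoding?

Build the Huffman tree bottom-up:
s5(24) + s2(33) → 57
s4(43) + s1(47) → 90
s7(55) + 57 → 112
s3(71) + s6(73) → 144
90 + 112 → 202
144 + 202 → 346
Each symbol's bit-cost is frequency × depth; summing gives 951 bits (equivalently 57 + 90 + 112 + 144 + 202 + 346).

951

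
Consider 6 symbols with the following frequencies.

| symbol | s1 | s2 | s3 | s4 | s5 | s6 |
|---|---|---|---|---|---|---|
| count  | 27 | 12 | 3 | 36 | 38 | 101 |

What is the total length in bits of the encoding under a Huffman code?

464

Build the Huffman tree bottom-up:
s3(3) + s2(12) → 15
15 + s1(27) → 42
s4(36) + s5(38) → 74
42 + 74 → 116
s6(101) + 116 → 217
The encoded length is the sum of every internal node's weight: 15 + 42 + 74 + 116 + 217 = 464 bits.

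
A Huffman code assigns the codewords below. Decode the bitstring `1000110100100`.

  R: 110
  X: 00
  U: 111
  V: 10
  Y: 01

Read left to right; each codeword is recognised as soon as it completes (prefix code):
  10→V | 00→X | 110→R | 10→V | 01→Y | 00→X
Decoded message: VXRVYX

VXRVYX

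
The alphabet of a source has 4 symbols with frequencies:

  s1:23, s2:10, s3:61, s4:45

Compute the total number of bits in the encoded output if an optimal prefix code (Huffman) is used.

Greedily combine the two least-frequent nodes:
s2(10) + s1(23) → 33
33 + s4(45) → 78
s3(61) + 78 → 139
Total encoded bits = sum of merged weights = 33 + 78 + 139 = 250.

250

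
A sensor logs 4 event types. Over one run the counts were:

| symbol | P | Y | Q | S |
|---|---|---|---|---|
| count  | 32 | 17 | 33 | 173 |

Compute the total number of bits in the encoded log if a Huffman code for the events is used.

386

Merge the two smallest weights repeatedly:
combine Y(17), P(32) → 49
combine Q(33), 49 → 82
combine 82, S(173) → 255
The encoded length is the sum of every internal node's weight: 49 + 82 + 255 = 386 bits.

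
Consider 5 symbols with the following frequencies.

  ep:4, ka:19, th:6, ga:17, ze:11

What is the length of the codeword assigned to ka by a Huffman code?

2

Repeatedly merge the two smallest:
merge ep(4) and th(6): 10
merge 10 and ze(11): 21
merge ga(17) and ka(19): 36
merge 21 and 36: 57
ka sits 2 levels below the root, so its codeword is 2 bits.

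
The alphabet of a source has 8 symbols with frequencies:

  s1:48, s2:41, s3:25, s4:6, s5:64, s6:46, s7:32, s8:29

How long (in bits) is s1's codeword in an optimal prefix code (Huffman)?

3

Repeatedly merge the two smallest:
s4(6) + s3(25) → 31
s8(29) + 31 → 60
s7(32) + s2(41) → 73
s6(46) + s1(48) → 94
60 + s5(64) → 124
73 + 94 → 167
124 + 167 → 291
The subtree containing s1 is merged 3 times, so code length = 3.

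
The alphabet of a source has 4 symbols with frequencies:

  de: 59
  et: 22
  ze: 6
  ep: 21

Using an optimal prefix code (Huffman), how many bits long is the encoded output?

184

Merge the two smallest weights repeatedly:
merge ze(6) and ep(21): 27
merge et(22) and 27: 49
merge 49 and de(59): 108
Each symbol's bit-cost is frequency × depth; summing gives 184 bits (equivalently 27 + 49 + 108).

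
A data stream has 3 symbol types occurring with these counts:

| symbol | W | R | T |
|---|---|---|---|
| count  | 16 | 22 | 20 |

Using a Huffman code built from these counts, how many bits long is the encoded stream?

Greedily combine the two least-frequent nodes:
W(16) + T(20) → 36
R(22) + 36 → 58
The encoded length is the sum of every internal node's weight: 36 + 58 = 94 bits.

94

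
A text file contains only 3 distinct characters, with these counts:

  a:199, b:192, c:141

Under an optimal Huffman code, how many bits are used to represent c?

2

Repeatedly merge the two smallest:
combine c(141), b(192) → 333
combine a(199), 333 → 532
The subtree containing c is merged 2 times, so code length = 2.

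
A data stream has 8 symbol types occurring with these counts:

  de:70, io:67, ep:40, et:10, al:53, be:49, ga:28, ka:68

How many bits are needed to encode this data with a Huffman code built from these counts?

1123

Greedily combine the two least-frequent nodes:
merge et(10) and ga(28): 38
merge 38 and ep(40): 78
merge be(49) and al(53): 102
merge io(67) and ka(68): 135
merge de(70) and 78: 148
merge 102 and 135: 237
merge 148 and 237: 385
Each symbol's bit-cost is frequency × depth; summing gives 1123 bits (equivalently 38 + 78 + 102 + 135 + 148 + 237 + 385).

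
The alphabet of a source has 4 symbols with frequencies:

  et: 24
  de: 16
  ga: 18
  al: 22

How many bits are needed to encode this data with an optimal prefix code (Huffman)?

Greedily combine the two least-frequent nodes:
combine de(16), ga(18) → 34
combine al(22), et(24) → 46
combine 34, 46 → 80
Total encoded bits = sum of merged weights = 34 + 46 + 80 = 160.

160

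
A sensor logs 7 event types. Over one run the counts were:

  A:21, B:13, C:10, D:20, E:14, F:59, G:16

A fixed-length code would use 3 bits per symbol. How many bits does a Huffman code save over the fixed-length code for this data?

65

Fixed-length: 3 bits × 153 symbols = 459 bits.
Huffman merges:
C(10) + B(13) → 23
E(14) + G(16) → 30
D(20) + A(21) → 41
23 + 30 → 53
41 + 53 → 94
F(59) + 94 → 153
Huffman total = 23 + 30 + 41 + 53 + 94 + 153 = 394 bits.
Saving = 459 − 394 = 65 bits.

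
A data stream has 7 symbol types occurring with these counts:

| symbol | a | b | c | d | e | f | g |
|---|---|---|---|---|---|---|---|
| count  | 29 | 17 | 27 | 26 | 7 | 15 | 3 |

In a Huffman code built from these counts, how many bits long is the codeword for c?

2

Huffman merges, smallest pair first:
g(3) + e(7) → 10
10 + f(15) → 25
b(17) + 25 → 42
d(26) + c(27) → 53
a(29) + 42 → 71
53 + 71 → 124
The subtree containing c is merged 2 times, so code length = 2.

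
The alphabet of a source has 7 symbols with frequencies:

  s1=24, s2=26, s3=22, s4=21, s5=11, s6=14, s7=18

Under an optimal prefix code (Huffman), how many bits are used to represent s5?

3

Repeatedly merge the two smallest:
combine s5(11), s6(14) → 25
combine s7(18), s4(21) → 39
combine s3(22), s1(24) → 46
combine 25, s2(26) → 51
combine 39, 46 → 85
combine 51, 85 → 136
s5 sits 3 levels below the root, so its codeword is 3 bits.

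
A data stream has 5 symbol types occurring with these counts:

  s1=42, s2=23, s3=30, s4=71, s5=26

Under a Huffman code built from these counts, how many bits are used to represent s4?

2

Huffman merges, smallest pair first:
combine s2(23), s5(26) → 49
combine s3(30), s1(42) → 72
combine 49, s4(71) → 120
combine 72, 120 → 192
The subtree containing s4 is merged 2 times, so code length = 2.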